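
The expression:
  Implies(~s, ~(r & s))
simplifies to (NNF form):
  True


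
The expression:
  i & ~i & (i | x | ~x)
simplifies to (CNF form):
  False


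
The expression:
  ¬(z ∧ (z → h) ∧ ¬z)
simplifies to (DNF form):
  True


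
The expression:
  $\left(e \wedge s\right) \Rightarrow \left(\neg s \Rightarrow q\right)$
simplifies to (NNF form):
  $\text{True}$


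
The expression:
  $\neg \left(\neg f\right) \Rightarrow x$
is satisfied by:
  {x: True, f: False}
  {f: False, x: False}
  {f: True, x: True}


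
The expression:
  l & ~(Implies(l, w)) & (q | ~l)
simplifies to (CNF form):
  l & q & ~w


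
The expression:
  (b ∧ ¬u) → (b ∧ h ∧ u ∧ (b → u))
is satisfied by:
  {u: True, b: False}
  {b: False, u: False}
  {b: True, u: True}


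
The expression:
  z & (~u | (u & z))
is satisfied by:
  {z: True}


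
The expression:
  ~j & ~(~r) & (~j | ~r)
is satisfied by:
  {r: True, j: False}


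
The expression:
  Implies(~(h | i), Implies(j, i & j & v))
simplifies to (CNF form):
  h | i | ~j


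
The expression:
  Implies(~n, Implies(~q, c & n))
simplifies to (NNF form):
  n | q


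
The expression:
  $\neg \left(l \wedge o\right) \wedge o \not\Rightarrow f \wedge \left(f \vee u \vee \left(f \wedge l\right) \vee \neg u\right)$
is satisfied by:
  {o: True, l: False, f: False}


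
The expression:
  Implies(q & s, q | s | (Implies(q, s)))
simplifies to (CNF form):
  True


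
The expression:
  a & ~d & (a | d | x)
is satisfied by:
  {a: True, d: False}


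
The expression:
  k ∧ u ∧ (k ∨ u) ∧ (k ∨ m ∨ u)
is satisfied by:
  {u: True, k: True}


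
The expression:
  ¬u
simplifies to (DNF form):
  ¬u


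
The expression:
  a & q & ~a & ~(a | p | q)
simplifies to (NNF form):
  False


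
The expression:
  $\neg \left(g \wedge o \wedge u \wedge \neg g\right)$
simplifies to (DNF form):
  $\text{True}$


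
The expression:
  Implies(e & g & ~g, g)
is always true.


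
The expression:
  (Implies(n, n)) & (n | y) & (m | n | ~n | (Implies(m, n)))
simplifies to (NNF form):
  n | y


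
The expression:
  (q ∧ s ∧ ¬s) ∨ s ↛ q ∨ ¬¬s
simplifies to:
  s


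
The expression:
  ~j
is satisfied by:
  {j: False}


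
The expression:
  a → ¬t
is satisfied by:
  {t: False, a: False}
  {a: True, t: False}
  {t: True, a: False}


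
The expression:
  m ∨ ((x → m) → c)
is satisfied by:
  {x: True, m: True, c: True}
  {x: True, m: True, c: False}
  {x: True, c: True, m: False}
  {x: True, c: False, m: False}
  {m: True, c: True, x: False}
  {m: True, c: False, x: False}
  {c: True, m: False, x: False}


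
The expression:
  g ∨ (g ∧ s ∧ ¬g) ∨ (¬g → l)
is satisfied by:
  {l: True, g: True}
  {l: True, g: False}
  {g: True, l: False}


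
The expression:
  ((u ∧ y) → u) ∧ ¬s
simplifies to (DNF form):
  ¬s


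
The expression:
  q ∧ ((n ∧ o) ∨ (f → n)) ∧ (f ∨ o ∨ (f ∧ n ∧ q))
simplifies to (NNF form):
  q ∧ (f ∨ o) ∧ (n ∨ ¬f)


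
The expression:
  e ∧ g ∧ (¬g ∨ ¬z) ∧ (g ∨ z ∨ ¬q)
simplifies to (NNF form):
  e ∧ g ∧ ¬z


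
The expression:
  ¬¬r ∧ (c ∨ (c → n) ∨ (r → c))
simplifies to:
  r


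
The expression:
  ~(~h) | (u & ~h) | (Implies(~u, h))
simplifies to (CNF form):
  h | u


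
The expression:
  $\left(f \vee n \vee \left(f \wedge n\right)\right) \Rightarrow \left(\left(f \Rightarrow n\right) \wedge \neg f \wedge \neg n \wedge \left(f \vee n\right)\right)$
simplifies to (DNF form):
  $\neg f \wedge \neg n$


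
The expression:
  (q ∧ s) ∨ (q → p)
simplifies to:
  p ∨ s ∨ ¬q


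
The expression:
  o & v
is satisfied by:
  {o: True, v: True}


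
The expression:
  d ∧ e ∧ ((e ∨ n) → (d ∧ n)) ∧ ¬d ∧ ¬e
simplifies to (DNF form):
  False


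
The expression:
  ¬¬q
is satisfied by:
  {q: True}


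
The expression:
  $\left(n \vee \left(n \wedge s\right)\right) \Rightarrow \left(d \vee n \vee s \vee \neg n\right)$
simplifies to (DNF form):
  $\text{True}$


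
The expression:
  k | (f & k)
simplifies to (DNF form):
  k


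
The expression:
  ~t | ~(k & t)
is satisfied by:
  {k: False, t: False}
  {t: True, k: False}
  {k: True, t: False}


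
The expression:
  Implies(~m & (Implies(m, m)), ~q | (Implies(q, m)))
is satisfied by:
  {m: True, q: False}
  {q: False, m: False}
  {q: True, m: True}


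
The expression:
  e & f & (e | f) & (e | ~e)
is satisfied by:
  {e: True, f: True}


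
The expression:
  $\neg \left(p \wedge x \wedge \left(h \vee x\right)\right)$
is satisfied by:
  {p: False, x: False}
  {x: True, p: False}
  {p: True, x: False}


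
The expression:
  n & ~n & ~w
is never true.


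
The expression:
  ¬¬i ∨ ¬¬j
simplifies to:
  i ∨ j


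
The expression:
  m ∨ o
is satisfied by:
  {o: True, m: True}
  {o: True, m: False}
  {m: True, o: False}


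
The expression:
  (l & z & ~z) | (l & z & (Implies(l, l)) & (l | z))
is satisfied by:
  {z: True, l: True}


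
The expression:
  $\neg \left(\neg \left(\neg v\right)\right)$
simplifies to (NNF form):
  $\neg v$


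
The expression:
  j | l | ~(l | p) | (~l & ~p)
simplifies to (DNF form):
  j | l | ~p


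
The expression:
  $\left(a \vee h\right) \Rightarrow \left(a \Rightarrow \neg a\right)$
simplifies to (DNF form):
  $\neg a$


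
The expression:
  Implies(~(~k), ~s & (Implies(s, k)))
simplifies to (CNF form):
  ~k | ~s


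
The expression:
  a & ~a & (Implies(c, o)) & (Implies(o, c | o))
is never true.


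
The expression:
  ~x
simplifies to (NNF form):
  ~x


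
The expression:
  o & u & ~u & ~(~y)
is never true.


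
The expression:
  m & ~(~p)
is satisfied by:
  {m: True, p: True}


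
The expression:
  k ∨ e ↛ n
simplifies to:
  k ∨ (e ∧ ¬n)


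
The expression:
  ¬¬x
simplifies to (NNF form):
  x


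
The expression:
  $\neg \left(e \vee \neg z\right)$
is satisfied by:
  {z: True, e: False}


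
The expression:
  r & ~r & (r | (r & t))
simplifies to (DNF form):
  False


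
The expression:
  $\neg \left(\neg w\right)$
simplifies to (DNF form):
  $w$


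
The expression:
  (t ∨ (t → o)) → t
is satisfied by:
  {t: True}


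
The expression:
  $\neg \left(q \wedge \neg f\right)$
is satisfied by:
  {f: True, q: False}
  {q: False, f: False}
  {q: True, f: True}


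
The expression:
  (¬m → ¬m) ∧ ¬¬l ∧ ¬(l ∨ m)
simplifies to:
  False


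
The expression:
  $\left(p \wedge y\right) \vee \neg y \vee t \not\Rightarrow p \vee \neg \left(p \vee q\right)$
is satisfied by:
  {t: True, p: True, q: False, y: False}
  {t: True, p: False, q: False, y: False}
  {p: True, t: False, q: False, y: False}
  {t: False, p: False, q: False, y: False}
  {y: True, t: True, p: True, q: False}
  {y: True, t: True, p: False, q: False}
  {y: True, p: True, t: False, q: False}
  {y: True, p: False, t: False, q: False}
  {t: True, q: True, p: True, y: False}
  {t: True, q: True, p: False, y: False}
  {q: True, p: True, t: False, y: False}
  {q: True, t: False, p: False, y: False}
  {y: True, q: True, t: True, p: True}
  {y: True, q: True, t: True, p: False}
  {y: True, q: True, p: True, t: False}


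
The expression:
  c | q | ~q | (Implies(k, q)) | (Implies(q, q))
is always true.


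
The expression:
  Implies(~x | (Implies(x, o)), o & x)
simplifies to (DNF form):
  x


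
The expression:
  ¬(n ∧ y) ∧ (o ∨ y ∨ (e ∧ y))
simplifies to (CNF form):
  (o ∨ y) ∧ (o ∨ ¬n) ∧ (y ∨ ¬y) ∧ (¬n ∨ ¬y)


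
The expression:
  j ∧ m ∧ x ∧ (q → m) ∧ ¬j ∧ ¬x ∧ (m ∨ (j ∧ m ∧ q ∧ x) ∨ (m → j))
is never true.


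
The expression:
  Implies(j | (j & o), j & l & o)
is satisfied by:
  {o: True, l: True, j: False}
  {o: True, l: False, j: False}
  {l: True, o: False, j: False}
  {o: False, l: False, j: False}
  {j: True, o: True, l: True}


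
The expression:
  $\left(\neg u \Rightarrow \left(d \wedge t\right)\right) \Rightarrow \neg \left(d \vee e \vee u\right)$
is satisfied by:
  {u: False, t: False, d: False}
  {d: True, u: False, t: False}
  {t: True, u: False, d: False}


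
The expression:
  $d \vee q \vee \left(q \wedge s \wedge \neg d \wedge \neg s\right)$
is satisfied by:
  {d: True, q: True}
  {d: True, q: False}
  {q: True, d: False}


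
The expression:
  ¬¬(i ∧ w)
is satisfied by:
  {i: True, w: True}


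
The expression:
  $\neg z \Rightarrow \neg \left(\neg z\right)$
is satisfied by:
  {z: True}


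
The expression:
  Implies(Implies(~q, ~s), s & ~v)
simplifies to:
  s & (~q | ~v)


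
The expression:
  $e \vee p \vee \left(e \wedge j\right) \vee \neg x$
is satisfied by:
  {e: True, p: True, x: False}
  {e: True, p: False, x: False}
  {p: True, e: False, x: False}
  {e: False, p: False, x: False}
  {x: True, e: True, p: True}
  {x: True, e: True, p: False}
  {x: True, p: True, e: False}


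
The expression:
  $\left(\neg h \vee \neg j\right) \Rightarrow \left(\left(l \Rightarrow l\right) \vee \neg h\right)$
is always true.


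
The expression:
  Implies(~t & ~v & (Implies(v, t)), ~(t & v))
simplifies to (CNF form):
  True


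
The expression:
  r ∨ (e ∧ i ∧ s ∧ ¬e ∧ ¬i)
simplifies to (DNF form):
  r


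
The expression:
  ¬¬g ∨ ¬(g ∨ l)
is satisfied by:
  {g: True, l: False}
  {l: False, g: False}
  {l: True, g: True}


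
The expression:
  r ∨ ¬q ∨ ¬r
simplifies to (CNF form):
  True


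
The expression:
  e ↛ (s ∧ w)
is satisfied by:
  {e: True, s: False, w: False}
  {w: True, e: True, s: False}
  {s: True, e: True, w: False}


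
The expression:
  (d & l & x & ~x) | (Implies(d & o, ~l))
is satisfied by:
  {l: False, o: False, d: False}
  {d: True, l: False, o: False}
  {o: True, l: False, d: False}
  {d: True, o: True, l: False}
  {l: True, d: False, o: False}
  {d: True, l: True, o: False}
  {o: True, l: True, d: False}


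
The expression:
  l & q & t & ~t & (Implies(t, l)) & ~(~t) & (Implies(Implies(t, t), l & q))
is never true.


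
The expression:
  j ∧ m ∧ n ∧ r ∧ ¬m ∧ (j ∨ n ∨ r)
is never true.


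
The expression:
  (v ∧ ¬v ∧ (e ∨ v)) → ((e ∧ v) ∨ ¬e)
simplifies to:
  True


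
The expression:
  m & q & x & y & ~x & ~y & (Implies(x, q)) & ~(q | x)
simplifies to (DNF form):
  False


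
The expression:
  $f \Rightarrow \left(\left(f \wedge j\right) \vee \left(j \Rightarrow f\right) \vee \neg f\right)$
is always true.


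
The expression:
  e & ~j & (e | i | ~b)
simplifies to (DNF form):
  e & ~j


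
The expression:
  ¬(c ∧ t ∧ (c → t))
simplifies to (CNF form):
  ¬c ∨ ¬t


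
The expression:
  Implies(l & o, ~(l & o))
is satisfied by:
  {l: False, o: False}
  {o: True, l: False}
  {l: True, o: False}


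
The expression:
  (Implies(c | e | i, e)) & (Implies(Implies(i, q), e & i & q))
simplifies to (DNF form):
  e & i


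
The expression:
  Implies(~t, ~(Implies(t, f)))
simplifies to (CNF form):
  t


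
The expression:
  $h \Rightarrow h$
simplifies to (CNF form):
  $\text{True}$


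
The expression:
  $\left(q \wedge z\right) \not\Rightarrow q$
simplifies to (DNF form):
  $\text{False}$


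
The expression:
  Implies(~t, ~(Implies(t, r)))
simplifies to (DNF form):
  t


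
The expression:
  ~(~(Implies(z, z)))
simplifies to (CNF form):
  True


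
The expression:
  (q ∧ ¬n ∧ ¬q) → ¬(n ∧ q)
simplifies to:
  True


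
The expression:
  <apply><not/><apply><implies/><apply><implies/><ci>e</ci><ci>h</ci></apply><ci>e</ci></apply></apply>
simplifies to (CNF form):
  <apply><not/><ci>e</ci></apply>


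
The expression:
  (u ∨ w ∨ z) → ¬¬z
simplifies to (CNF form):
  (z ∨ ¬u) ∧ (z ∨ ¬w)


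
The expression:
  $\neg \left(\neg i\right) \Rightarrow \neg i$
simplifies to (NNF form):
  $\neg i$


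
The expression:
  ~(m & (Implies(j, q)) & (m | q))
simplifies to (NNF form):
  ~m | (j & ~q)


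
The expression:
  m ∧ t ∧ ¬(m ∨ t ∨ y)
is never true.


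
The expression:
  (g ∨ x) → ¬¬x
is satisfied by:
  {x: True, g: False}
  {g: False, x: False}
  {g: True, x: True}


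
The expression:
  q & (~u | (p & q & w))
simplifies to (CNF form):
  q & (p | ~u) & (w | ~u)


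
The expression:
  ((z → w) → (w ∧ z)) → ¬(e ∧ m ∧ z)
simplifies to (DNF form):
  ¬e ∨ ¬m ∨ ¬z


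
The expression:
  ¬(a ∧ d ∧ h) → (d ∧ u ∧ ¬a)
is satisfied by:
  {u: True, d: True, h: True, a: False}
  {u: True, d: True, h: False, a: False}
  {a: True, u: True, d: True, h: True}
  {a: True, d: True, h: True, u: False}


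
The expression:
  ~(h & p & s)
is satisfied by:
  {s: False, p: False, h: False}
  {h: True, s: False, p: False}
  {p: True, s: False, h: False}
  {h: True, p: True, s: False}
  {s: True, h: False, p: False}
  {h: True, s: True, p: False}
  {p: True, s: True, h: False}


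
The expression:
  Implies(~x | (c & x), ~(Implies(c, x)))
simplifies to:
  (c & ~x) | (x & ~c)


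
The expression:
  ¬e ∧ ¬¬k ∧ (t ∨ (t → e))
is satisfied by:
  {k: True, e: False}


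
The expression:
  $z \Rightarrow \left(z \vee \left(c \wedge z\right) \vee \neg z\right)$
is always true.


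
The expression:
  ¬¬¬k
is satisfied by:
  {k: False}


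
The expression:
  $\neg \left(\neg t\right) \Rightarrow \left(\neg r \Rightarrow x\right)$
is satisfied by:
  {r: True, x: True, t: False}
  {r: True, t: False, x: False}
  {x: True, t: False, r: False}
  {x: False, t: False, r: False}
  {r: True, x: True, t: True}
  {r: True, t: True, x: False}
  {x: True, t: True, r: False}


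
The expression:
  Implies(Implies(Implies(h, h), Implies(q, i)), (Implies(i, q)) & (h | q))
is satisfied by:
  {q: True, h: True, i: False}
  {q: True, h: False, i: False}
  {i: True, q: True, h: True}
  {i: True, q: True, h: False}
  {h: True, i: False, q: False}


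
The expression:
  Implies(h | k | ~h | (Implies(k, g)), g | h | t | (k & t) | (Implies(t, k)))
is always true.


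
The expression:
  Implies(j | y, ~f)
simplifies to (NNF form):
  ~f | (~j & ~y)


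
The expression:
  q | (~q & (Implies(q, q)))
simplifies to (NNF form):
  True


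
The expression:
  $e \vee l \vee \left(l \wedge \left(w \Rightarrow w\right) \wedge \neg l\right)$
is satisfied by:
  {l: True, e: True}
  {l: True, e: False}
  {e: True, l: False}


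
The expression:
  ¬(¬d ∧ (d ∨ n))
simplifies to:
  d ∨ ¬n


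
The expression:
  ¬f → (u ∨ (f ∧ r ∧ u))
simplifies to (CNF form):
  f ∨ u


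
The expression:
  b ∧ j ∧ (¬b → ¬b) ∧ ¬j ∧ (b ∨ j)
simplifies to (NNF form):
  False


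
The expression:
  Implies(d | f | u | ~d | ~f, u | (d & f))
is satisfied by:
  {d: True, u: True, f: True}
  {d: True, u: True, f: False}
  {u: True, f: True, d: False}
  {u: True, f: False, d: False}
  {d: True, f: True, u: False}


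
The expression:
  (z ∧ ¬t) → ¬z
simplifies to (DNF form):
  t ∨ ¬z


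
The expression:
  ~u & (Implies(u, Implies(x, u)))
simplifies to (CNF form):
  ~u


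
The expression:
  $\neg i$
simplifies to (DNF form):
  $\neg i$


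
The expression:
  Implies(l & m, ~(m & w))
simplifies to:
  ~l | ~m | ~w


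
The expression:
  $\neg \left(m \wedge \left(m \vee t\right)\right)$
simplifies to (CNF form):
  $\neg m$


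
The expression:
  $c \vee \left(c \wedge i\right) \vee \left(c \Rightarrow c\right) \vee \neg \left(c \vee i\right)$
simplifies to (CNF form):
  $\text{True}$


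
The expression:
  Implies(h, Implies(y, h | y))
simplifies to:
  True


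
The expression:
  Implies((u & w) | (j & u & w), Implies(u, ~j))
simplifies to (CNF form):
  ~j | ~u | ~w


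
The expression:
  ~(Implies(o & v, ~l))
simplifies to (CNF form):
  l & o & v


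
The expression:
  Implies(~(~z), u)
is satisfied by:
  {u: True, z: False}
  {z: False, u: False}
  {z: True, u: True}


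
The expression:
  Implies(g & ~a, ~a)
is always true.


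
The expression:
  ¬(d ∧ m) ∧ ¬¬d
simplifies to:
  d ∧ ¬m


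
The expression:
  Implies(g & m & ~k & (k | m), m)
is always true.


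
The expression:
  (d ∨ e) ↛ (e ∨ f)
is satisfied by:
  {d: True, e: False, f: False}


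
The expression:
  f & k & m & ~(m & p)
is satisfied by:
  {m: True, f: True, k: True, p: False}


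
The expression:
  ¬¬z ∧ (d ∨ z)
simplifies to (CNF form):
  z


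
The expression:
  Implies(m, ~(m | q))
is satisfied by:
  {m: False}


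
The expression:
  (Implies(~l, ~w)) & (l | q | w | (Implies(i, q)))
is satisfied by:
  {l: True, q: True, w: False, i: False}
  {l: True, q: False, w: False, i: False}
  {i: True, l: True, q: True, w: False}
  {i: True, l: True, q: False, w: False}
  {l: True, w: True, q: True, i: False}
  {l: True, w: True, q: False, i: False}
  {l: True, w: True, i: True, q: True}
  {l: True, w: True, i: True, q: False}
  {q: True, l: False, w: False, i: False}
  {l: False, q: False, w: False, i: False}
  {i: True, q: True, l: False, w: False}


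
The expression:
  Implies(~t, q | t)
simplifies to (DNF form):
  q | t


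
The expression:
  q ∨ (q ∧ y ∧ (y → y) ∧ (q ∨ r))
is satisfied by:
  {q: True}


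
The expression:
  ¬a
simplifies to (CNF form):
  ¬a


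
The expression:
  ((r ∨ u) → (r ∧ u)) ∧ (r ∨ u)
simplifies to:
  r ∧ u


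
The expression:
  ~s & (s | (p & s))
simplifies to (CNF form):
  False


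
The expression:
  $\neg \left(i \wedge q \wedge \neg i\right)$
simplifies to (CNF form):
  $\text{True}$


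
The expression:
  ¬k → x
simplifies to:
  k ∨ x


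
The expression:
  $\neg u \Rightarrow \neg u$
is always true.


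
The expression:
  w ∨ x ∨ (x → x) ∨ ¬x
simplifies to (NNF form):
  True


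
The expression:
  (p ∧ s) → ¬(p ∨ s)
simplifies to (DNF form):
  ¬p ∨ ¬s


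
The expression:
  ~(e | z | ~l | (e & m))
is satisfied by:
  {l: True, e: False, z: False}


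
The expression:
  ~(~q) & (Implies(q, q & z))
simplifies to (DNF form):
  q & z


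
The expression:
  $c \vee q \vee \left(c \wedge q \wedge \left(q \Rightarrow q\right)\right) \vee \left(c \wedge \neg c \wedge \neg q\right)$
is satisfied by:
  {q: True, c: True}
  {q: True, c: False}
  {c: True, q: False}


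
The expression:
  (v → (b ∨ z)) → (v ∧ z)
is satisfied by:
  {z: True, v: True, b: False}
  {v: True, b: False, z: False}
  {b: True, z: True, v: True}


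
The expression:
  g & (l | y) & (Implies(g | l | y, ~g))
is never true.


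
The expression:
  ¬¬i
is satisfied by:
  {i: True}


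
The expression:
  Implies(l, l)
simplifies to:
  True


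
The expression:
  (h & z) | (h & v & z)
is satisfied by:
  {h: True, z: True}


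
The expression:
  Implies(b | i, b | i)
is always true.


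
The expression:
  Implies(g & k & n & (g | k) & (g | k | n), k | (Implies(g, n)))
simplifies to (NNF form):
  True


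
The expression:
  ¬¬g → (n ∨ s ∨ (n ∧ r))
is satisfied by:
  {n: True, s: True, g: False}
  {n: True, g: False, s: False}
  {s: True, g: False, n: False}
  {s: False, g: False, n: False}
  {n: True, s: True, g: True}
  {n: True, g: True, s: False}
  {s: True, g: True, n: False}


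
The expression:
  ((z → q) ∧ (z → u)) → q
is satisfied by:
  {q: True, z: True}
  {q: True, z: False}
  {z: True, q: False}


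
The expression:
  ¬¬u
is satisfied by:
  {u: True}


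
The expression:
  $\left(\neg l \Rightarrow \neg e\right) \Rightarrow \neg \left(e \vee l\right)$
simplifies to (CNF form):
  $\neg l$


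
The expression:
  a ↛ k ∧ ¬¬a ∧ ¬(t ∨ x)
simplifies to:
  a ∧ ¬k ∧ ¬t ∧ ¬x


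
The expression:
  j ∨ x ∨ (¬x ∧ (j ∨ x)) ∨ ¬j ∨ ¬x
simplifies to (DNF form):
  True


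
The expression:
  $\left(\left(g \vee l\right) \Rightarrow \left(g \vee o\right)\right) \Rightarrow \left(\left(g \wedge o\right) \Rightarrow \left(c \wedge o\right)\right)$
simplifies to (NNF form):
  $c \vee \neg g \vee \neg o$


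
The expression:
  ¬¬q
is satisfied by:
  {q: True}


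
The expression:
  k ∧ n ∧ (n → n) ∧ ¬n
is never true.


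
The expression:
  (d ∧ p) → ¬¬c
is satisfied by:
  {c: True, p: False, d: False}
  {p: False, d: False, c: False}
  {d: True, c: True, p: False}
  {d: True, p: False, c: False}
  {c: True, p: True, d: False}
  {p: True, c: False, d: False}
  {d: True, p: True, c: True}


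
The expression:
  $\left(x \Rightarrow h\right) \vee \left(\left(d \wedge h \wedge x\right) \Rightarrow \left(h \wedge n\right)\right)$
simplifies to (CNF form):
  $\text{True}$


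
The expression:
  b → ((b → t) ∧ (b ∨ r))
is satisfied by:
  {t: True, b: False}
  {b: False, t: False}
  {b: True, t: True}


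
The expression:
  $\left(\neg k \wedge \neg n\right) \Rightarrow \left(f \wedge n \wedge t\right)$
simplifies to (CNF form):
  $k \vee n$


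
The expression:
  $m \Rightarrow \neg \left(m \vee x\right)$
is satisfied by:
  {m: False}


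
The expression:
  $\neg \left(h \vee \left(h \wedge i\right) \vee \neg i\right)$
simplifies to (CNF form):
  $i \wedge \neg h$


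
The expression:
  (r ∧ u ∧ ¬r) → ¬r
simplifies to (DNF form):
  True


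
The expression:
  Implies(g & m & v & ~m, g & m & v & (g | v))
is always true.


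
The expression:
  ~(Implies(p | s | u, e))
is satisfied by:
  {p: True, u: True, s: True, e: False}
  {p: True, u: True, e: False, s: False}
  {p: True, s: True, e: False, u: False}
  {p: True, e: False, s: False, u: False}
  {u: True, s: True, e: False, p: False}
  {u: True, e: False, s: False, p: False}
  {s: True, u: False, e: False, p: False}


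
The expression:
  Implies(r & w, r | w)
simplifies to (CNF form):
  True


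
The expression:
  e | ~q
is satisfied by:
  {e: True, q: False}
  {q: False, e: False}
  {q: True, e: True}


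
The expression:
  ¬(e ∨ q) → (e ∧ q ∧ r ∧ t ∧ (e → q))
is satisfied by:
  {q: True, e: True}
  {q: True, e: False}
  {e: True, q: False}


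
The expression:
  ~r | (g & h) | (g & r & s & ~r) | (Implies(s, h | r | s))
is always true.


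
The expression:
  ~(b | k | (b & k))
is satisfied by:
  {k: False, b: False}


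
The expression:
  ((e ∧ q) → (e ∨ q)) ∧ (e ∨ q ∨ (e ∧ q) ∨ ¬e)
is always true.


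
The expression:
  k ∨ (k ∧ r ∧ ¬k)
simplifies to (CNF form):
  k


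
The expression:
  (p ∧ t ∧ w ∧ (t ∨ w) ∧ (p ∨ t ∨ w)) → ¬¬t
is always true.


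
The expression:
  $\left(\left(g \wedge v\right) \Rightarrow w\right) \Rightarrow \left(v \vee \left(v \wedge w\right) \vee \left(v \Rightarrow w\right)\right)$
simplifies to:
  $\text{True}$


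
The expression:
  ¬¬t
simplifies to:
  t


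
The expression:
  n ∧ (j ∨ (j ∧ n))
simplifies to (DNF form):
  j ∧ n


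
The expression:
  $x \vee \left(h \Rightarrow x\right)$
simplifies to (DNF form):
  $x \vee \neg h$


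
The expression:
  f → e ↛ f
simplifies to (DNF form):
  ¬f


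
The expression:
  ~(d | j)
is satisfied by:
  {d: False, j: False}


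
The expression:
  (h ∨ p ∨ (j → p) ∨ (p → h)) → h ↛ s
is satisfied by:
  {h: True, s: False}


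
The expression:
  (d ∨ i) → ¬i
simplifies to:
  ¬i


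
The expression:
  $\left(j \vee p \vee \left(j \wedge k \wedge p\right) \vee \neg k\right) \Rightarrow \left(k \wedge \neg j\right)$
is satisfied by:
  {k: True, j: False}


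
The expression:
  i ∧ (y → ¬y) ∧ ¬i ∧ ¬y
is never true.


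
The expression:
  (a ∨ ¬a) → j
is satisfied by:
  {j: True}


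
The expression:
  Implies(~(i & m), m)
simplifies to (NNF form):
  m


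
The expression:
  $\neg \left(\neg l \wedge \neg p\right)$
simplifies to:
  $l \vee p$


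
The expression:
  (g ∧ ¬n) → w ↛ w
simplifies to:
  n ∨ ¬g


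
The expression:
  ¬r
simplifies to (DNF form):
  ¬r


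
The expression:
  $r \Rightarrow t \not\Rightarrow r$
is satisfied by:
  {r: False}


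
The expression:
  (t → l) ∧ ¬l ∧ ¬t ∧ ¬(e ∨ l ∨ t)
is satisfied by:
  {e: False, l: False, t: False}


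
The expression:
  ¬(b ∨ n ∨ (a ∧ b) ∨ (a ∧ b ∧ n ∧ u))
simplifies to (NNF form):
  ¬b ∧ ¬n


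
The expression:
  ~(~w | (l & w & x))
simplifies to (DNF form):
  (w & ~l) | (w & ~x)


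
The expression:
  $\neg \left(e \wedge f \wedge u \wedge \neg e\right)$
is always true.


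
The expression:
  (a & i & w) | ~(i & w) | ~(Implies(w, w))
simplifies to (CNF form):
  a | ~i | ~w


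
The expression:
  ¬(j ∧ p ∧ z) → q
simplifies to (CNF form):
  (j ∨ q) ∧ (p ∨ q) ∧ (q ∨ z)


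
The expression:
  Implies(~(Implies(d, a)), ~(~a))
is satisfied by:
  {a: True, d: False}
  {d: False, a: False}
  {d: True, a: True}


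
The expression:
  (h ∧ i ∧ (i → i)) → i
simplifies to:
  True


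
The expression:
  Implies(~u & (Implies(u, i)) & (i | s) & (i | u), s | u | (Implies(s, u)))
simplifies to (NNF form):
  True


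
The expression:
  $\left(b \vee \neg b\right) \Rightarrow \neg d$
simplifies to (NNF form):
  $\neg d$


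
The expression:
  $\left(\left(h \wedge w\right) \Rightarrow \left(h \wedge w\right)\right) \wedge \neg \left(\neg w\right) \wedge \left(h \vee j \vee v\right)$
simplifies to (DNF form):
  $\left(h \wedge w\right) \vee \left(j \wedge w\right) \vee \left(v \wedge w\right)$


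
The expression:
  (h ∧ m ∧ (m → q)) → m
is always true.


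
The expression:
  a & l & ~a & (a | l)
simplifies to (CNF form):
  False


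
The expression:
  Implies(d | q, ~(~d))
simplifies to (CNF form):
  d | ~q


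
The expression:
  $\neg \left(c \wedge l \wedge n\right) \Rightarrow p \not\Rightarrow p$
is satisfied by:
  {c: True, n: True, l: True}


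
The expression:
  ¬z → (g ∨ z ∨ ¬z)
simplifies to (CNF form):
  True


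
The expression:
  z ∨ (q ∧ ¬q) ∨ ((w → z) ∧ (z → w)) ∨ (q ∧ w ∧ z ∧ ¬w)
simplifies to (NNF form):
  z ∨ ¬w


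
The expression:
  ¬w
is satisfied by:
  {w: False}


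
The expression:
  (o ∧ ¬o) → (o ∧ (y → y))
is always true.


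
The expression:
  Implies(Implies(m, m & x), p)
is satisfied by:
  {p: True, m: True, x: False}
  {p: True, m: False, x: False}
  {x: True, p: True, m: True}
  {x: True, p: True, m: False}
  {m: True, x: False, p: False}


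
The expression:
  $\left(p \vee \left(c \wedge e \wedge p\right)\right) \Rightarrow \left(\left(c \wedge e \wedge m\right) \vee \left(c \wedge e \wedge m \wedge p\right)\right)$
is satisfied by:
  {m: True, c: True, e: True, p: False}
  {m: True, c: True, e: False, p: False}
  {m: True, e: True, c: False, p: False}
  {m: True, e: False, c: False, p: False}
  {c: True, e: True, m: False, p: False}
  {c: True, m: False, e: False, p: False}
  {c: False, e: True, m: False, p: False}
  {c: False, m: False, e: False, p: False}
  {m: True, p: True, c: True, e: True}


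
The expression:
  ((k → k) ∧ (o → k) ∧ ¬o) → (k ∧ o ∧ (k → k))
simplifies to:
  o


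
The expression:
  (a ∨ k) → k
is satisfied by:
  {k: True, a: False}
  {a: False, k: False}
  {a: True, k: True}


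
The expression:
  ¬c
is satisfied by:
  {c: False}


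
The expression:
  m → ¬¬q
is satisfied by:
  {q: True, m: False}
  {m: False, q: False}
  {m: True, q: True}


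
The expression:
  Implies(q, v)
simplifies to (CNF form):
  v | ~q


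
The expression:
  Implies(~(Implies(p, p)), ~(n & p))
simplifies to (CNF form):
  True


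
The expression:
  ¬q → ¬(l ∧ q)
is always true.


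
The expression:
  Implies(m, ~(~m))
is always true.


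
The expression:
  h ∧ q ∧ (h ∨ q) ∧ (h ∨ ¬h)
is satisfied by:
  {h: True, q: True}


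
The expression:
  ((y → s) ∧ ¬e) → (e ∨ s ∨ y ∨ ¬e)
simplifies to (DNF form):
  True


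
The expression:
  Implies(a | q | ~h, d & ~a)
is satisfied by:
  {d: True, h: True, q: False, a: False}
  {d: True, q: False, h: False, a: False}
  {d: True, h: True, q: True, a: False}
  {d: True, q: True, h: False, a: False}
  {h: True, d: False, q: False, a: False}


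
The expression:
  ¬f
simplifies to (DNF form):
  ¬f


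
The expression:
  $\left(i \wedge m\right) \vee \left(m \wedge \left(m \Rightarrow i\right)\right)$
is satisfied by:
  {m: True, i: True}


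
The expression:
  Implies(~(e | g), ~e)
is always true.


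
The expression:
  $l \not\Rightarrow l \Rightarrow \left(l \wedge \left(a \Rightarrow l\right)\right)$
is always true.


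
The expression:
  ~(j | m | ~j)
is never true.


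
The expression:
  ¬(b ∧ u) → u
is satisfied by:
  {u: True}


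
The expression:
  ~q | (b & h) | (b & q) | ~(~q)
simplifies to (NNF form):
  True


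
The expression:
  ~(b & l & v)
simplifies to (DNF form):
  ~b | ~l | ~v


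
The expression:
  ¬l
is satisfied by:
  {l: False}


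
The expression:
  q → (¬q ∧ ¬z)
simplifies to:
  ¬q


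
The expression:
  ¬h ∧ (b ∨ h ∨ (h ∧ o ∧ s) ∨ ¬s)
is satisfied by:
  {b: True, h: False, s: False}
  {h: False, s: False, b: False}
  {b: True, s: True, h: False}


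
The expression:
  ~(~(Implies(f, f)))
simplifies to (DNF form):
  True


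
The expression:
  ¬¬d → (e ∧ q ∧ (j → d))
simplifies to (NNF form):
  (e ∧ q) ∨ ¬d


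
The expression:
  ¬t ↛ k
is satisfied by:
  {k: True, t: False}
  {t: False, k: False}
  {t: True, k: True}


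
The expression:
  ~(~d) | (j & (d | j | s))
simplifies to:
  d | j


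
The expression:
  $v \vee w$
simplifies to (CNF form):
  $v \vee w$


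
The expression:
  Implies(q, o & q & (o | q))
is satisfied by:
  {o: True, q: False}
  {q: False, o: False}
  {q: True, o: True}


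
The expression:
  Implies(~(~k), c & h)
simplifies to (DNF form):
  ~k | (c & h)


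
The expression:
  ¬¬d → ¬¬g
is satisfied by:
  {g: True, d: False}
  {d: False, g: False}
  {d: True, g: True}


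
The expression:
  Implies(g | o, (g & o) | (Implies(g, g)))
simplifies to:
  True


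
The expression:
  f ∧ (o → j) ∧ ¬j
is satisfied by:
  {f: True, o: False, j: False}


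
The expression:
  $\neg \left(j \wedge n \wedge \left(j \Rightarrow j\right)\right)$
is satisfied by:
  {n: False, j: False}
  {j: True, n: False}
  {n: True, j: False}


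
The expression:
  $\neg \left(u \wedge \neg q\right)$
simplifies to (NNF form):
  $q \vee \neg u$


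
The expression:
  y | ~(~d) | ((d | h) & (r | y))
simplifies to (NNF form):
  d | y | (h & r)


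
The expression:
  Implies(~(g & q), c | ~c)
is always true.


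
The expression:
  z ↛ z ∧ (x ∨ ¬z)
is never true.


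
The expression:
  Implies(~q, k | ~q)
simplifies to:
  True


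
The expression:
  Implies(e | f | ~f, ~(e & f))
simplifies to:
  ~e | ~f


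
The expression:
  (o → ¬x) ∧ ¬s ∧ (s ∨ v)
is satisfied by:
  {v: True, o: False, s: False, x: False}
  {x: True, v: True, o: False, s: False}
  {o: True, v: True, x: False, s: False}


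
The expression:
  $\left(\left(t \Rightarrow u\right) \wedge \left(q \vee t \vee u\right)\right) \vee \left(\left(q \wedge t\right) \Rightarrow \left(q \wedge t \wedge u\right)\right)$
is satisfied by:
  {u: True, t: False, q: False}
  {u: False, t: False, q: False}
  {q: True, u: True, t: False}
  {q: True, u: False, t: False}
  {t: True, u: True, q: False}
  {t: True, u: False, q: False}
  {t: True, q: True, u: True}


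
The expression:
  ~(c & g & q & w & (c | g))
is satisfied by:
  {w: False, c: False, q: False, g: False}
  {g: True, w: False, c: False, q: False}
  {q: True, w: False, c: False, g: False}
  {g: True, q: True, w: False, c: False}
  {c: True, g: False, w: False, q: False}
  {g: True, c: True, w: False, q: False}
  {q: True, c: True, g: False, w: False}
  {g: True, q: True, c: True, w: False}
  {w: True, q: False, c: False, g: False}
  {g: True, w: True, q: False, c: False}
  {q: True, w: True, g: False, c: False}
  {g: True, q: True, w: True, c: False}
  {c: True, w: True, q: False, g: False}
  {g: True, c: True, w: True, q: False}
  {q: True, c: True, w: True, g: False}


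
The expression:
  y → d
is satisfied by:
  {d: True, y: False}
  {y: False, d: False}
  {y: True, d: True}


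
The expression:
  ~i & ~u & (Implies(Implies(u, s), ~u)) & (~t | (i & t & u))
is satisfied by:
  {u: False, i: False, t: False}


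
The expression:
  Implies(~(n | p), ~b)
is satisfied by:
  {n: True, p: True, b: False}
  {n: True, p: False, b: False}
  {p: True, n: False, b: False}
  {n: False, p: False, b: False}
  {n: True, b: True, p: True}
  {n: True, b: True, p: False}
  {b: True, p: True, n: False}


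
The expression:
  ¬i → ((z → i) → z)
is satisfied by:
  {i: True, z: True}
  {i: True, z: False}
  {z: True, i: False}


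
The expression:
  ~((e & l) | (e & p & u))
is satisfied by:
  {l: False, p: False, e: False, u: False}
  {u: True, l: False, p: False, e: False}
  {p: True, u: False, l: False, e: False}
  {u: True, p: True, l: False, e: False}
  {l: True, u: False, p: False, e: False}
  {u: True, l: True, p: False, e: False}
  {p: True, l: True, u: False, e: False}
  {u: True, p: True, l: True, e: False}
  {e: True, u: False, l: False, p: False}
  {e: True, u: True, l: False, p: False}
  {e: True, p: True, u: False, l: False}


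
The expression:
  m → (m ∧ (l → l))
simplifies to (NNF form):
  True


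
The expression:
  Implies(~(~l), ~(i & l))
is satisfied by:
  {l: False, i: False}
  {i: True, l: False}
  {l: True, i: False}


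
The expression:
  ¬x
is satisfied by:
  {x: False}


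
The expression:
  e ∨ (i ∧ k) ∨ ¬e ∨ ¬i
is always true.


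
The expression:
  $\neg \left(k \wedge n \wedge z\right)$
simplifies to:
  $\neg k \vee \neg n \vee \neg z$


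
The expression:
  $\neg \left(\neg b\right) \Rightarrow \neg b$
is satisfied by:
  {b: False}


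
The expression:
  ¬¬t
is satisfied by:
  {t: True}


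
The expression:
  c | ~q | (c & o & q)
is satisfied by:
  {c: True, q: False}
  {q: False, c: False}
  {q: True, c: True}


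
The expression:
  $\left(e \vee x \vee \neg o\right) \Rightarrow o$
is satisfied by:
  {o: True}


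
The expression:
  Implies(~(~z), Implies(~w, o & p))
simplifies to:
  w | ~z | (o & p)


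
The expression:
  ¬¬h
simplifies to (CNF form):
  h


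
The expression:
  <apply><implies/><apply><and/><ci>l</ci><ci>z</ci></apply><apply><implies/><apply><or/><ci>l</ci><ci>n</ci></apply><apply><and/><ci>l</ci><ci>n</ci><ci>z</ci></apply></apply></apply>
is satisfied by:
  {n: True, l: False, z: False}
  {l: False, z: False, n: False}
  {n: True, z: True, l: False}
  {z: True, l: False, n: False}
  {n: True, l: True, z: False}
  {l: True, n: False, z: False}
  {n: True, z: True, l: True}


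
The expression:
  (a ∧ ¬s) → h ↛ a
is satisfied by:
  {s: True, a: False}
  {a: False, s: False}
  {a: True, s: True}


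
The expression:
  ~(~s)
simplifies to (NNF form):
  s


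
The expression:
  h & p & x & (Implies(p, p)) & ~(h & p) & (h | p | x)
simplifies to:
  False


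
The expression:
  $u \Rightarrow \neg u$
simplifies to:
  $\neg u$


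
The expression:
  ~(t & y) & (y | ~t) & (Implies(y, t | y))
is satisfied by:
  {t: False}


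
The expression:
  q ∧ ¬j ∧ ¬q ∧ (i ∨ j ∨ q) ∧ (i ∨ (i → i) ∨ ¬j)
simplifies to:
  False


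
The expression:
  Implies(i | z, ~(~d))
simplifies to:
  d | (~i & ~z)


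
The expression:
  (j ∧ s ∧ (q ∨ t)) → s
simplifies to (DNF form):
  True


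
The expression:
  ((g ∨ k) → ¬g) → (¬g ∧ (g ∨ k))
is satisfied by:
  {k: True, g: True}
  {k: True, g: False}
  {g: True, k: False}


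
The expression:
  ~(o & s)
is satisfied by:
  {s: False, o: False}
  {o: True, s: False}
  {s: True, o: False}


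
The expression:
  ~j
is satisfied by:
  {j: False}


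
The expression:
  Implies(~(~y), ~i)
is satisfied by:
  {y: False, i: False}
  {i: True, y: False}
  {y: True, i: False}


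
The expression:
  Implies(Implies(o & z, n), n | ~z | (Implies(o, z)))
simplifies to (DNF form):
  True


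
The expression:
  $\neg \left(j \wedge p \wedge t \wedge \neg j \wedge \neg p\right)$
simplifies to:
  $\text{True}$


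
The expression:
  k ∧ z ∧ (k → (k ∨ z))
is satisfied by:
  {z: True, k: True}


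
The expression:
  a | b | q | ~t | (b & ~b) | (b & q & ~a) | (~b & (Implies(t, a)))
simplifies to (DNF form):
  a | b | q | ~t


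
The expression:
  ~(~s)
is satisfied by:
  {s: True}


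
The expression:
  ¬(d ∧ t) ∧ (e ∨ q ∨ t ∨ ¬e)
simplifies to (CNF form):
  ¬d ∨ ¬t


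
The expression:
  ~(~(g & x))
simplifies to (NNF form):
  g & x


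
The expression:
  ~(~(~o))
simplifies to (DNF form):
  ~o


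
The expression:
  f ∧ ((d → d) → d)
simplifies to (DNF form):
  d ∧ f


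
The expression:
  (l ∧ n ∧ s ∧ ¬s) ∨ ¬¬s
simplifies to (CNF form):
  s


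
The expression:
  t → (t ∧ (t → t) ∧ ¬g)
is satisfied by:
  {g: False, t: False}
  {t: True, g: False}
  {g: True, t: False}


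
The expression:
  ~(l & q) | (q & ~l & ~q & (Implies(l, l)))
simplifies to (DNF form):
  ~l | ~q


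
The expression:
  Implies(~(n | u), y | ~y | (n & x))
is always true.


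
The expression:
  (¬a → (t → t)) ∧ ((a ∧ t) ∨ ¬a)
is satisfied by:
  {t: True, a: False}
  {a: False, t: False}
  {a: True, t: True}


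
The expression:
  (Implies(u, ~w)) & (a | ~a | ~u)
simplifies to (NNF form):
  ~u | ~w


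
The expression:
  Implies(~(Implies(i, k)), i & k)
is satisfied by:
  {k: True, i: False}
  {i: False, k: False}
  {i: True, k: True}


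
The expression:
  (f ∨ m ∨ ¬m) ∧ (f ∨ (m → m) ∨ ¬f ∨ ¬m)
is always true.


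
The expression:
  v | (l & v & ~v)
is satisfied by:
  {v: True}


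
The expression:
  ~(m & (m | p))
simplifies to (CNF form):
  ~m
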